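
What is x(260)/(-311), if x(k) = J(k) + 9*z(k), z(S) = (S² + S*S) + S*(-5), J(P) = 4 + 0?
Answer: -1205104/311 ≈ -3874.9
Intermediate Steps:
J(P) = 4
z(S) = -5*S + 2*S² (z(S) = (S² + S²) - 5*S = 2*S² - 5*S = -5*S + 2*S²)
x(k) = 4 + 9*k*(-5 + 2*k) (x(k) = 4 + 9*(k*(-5 + 2*k)) = 4 + 9*k*(-5 + 2*k))
x(260)/(-311) = (4 + 9*260*(-5 + 2*260))/(-311) = (4 + 9*260*(-5 + 520))*(-1/311) = (4 + 9*260*515)*(-1/311) = (4 + 1205100)*(-1/311) = 1205104*(-1/311) = -1205104/311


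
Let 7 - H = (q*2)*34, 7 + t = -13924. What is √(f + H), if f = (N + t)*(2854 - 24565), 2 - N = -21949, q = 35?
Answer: 3*I*√19347177 ≈ 13196.0*I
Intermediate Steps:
t = -13931 (t = -7 - 13924 = -13931)
N = 21951 (N = 2 - 1*(-21949) = 2 + 21949 = 21951)
H = -2373 (H = 7 - 35*2*34 = 7 - 70*34 = 7 - 1*2380 = 7 - 2380 = -2373)
f = -174122220 (f = (21951 - 13931)*(2854 - 24565) = 8020*(-21711) = -174122220)
√(f + H) = √(-174122220 - 2373) = √(-174124593) = 3*I*√19347177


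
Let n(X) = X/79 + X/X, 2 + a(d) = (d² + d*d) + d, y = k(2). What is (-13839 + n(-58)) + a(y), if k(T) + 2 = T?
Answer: -1093418/79 ≈ -13841.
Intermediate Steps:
k(T) = -2 + T
y = 0 (y = -2 + 2 = 0)
a(d) = -2 + d + 2*d² (a(d) = -2 + ((d² + d*d) + d) = -2 + ((d² + d²) + d) = -2 + (2*d² + d) = -2 + (d + 2*d²) = -2 + d + 2*d²)
n(X) = 1 + X/79 (n(X) = X*(1/79) + 1 = X/79 + 1 = 1 + X/79)
(-13839 + n(-58)) + a(y) = (-13839 + (1 + (1/79)*(-58))) + (-2 + 0 + 2*0²) = (-13839 + (1 - 58/79)) + (-2 + 0 + 2*0) = (-13839 + 21/79) + (-2 + 0 + 0) = -1093260/79 - 2 = -1093418/79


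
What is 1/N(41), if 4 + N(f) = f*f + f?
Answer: 1/1718 ≈ 0.00058207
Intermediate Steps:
N(f) = -4 + f + f² (N(f) = -4 + (f*f + f) = -4 + (f² + f) = -4 + (f + f²) = -4 + f + f²)
1/N(41) = 1/(-4 + 41 + 41²) = 1/(-4 + 41 + 1681) = 1/1718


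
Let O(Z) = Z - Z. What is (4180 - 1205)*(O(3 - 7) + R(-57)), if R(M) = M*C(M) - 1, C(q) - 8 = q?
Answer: 8306200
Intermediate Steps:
C(q) = 8 + q
O(Z) = 0
R(M) = -1 + M*(8 + M) (R(M) = M*(8 + M) - 1 = -1 + M*(8 + M))
(4180 - 1205)*(O(3 - 7) + R(-57)) = (4180 - 1205)*(0 + (-1 - 57*(8 - 57))) = 2975*(0 + (-1 - 57*(-49))) = 2975*(0 + (-1 + 2793)) = 2975*(0 + 2792) = 2975*2792 = 8306200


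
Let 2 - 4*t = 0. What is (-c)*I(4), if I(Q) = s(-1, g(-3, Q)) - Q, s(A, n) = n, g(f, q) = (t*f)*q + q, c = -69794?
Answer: -418764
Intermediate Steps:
t = 1/2 (t = 1/2 - 1/4*0 = 1/2 + 0 = 1/2 ≈ 0.50000)
g(f, q) = q + f*q/2 (g(f, q) = (f/2)*q + q = f*q/2 + q = q + f*q/2)
I(Q) = -3*Q/2 (I(Q) = Q*(2 - 3)/2 - Q = (1/2)*Q*(-1) - Q = -Q/2 - Q = -3*Q/2)
(-c)*I(4) = (-1*(-69794))*(-3/2*4) = 69794*(-6) = -418764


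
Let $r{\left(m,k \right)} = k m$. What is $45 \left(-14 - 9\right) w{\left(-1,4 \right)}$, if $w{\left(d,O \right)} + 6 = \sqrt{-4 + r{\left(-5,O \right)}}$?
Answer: $6210 - 2070 i \sqrt{6} \approx 6210.0 - 5070.4 i$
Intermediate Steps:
$w{\left(d,O \right)} = -6 + \sqrt{-4 - 5 O}$ ($w{\left(d,O \right)} = -6 + \sqrt{-4 + O \left(-5\right)} = -6 + \sqrt{-4 - 5 O}$)
$45 \left(-14 - 9\right) w{\left(-1,4 \right)} = 45 \left(-14 - 9\right) \left(-6 + \sqrt{-4 - 20}\right) = 45 \left(-23\right) \left(-6 + \sqrt{-4 - 20}\right) = - 1035 \left(-6 + \sqrt{-24}\right) = - 1035 \left(-6 + 2 i \sqrt{6}\right) = 6210 - 2070 i \sqrt{6}$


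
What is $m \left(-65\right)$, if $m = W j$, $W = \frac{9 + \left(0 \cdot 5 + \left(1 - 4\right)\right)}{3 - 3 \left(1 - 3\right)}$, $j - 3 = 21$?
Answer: $-1040$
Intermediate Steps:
$j = 24$ ($j = 3 + 21 = 24$)
$W = \frac{2}{3}$ ($W = \frac{9 + \left(0 - 3\right)}{3 - -6} = \frac{9 - 3}{3 + 6} = \frac{6}{9} = 6 \cdot \frac{1}{9} = \frac{2}{3} \approx 0.66667$)
$m = 16$ ($m = \frac{2}{3} \cdot 24 = 16$)
$m \left(-65\right) = 16 \left(-65\right) = -1040$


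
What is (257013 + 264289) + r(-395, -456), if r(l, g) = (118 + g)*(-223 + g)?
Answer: 750804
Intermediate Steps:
r(l, g) = (-223 + g)*(118 + g)
(257013 + 264289) + r(-395, -456) = (257013 + 264289) + (-26314 + (-456)² - 105*(-456)) = 521302 + (-26314 + 207936 + 47880) = 521302 + 229502 = 750804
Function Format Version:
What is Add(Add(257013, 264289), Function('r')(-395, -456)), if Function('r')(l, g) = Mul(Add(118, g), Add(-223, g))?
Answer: 750804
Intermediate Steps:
Function('r')(l, g) = Mul(Add(-223, g), Add(118, g))
Add(Add(257013, 264289), Function('r')(-395, -456)) = Add(Add(257013, 264289), Add(-26314, Pow(-456, 2), Mul(-105, -456))) = Add(521302, Add(-26314, 207936, 47880)) = Add(521302, 229502) = 750804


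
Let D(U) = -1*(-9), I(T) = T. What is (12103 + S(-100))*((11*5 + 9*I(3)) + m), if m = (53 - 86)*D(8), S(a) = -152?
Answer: -2569465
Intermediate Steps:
D(U) = 9
m = -297 (m = (53 - 86)*9 = -33*9 = -297)
(12103 + S(-100))*((11*5 + 9*I(3)) + m) = (12103 - 152)*((11*5 + 9*3) - 297) = 11951*((55 + 27) - 297) = 11951*(82 - 297) = 11951*(-215) = -2569465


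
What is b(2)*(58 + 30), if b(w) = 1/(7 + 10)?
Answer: 88/17 ≈ 5.1765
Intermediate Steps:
b(w) = 1/17
b(2)*(58 + 30) = (58 + 30)/17 = (1/17)*88 = 88/17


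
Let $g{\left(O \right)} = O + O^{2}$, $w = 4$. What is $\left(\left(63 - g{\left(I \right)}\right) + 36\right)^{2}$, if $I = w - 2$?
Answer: $8649$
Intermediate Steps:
$I = 2$ ($I = 4 - 2 = 2$)
$\left(\left(63 - g{\left(I \right)}\right) + 36\right)^{2} = \left(\left(63 - 2 \left(1 + 2\right)\right) + 36\right)^{2} = \left(\left(63 - 2 \cdot 3\right) + 36\right)^{2} = \left(\left(63 - 6\right) + 36\right)^{2} = \left(57 + 36\right)^{2} = 93^{2} = 8649$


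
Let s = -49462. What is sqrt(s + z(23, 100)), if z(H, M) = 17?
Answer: I*sqrt(49445) ≈ 222.36*I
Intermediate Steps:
sqrt(s + z(23, 100)) = sqrt(-49462 + 17) = sqrt(-49445) = I*sqrt(49445)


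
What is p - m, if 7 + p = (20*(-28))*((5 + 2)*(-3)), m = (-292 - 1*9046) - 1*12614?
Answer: 33705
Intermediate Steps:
m = -21952 (m = (-292 - 9046) - 12614 = -9338 - 12614 = -21952)
p = 11753 (p = -7 + (20*(-28))*((5 + 2)*(-3)) = -7 - 3920*(-3) = -7 - 560*(-21) = -7 + 11760 = 11753)
p - m = 11753 - 1*(-21952) = 11753 + 21952 = 33705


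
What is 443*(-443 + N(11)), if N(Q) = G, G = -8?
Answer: -199793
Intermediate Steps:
N(Q) = -8
443*(-443 + N(11)) = 443*(-443 - 8) = 443*(-451) = -199793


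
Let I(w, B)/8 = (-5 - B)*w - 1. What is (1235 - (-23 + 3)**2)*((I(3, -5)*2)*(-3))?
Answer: 40080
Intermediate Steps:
I(w, B) = -8 + 8*w*(-5 - B) (I(w, B) = 8*((-5 - B)*w - 1) = 8*(w*(-5 - B) - 1) = 8*(-1 + w*(-5 - B)) = -8 + 8*w*(-5 - B))
(1235 - (-23 + 3)**2)*((I(3, -5)*2)*(-3)) = (1235 - (-23 + 3)**2)*(((-8 - 40*3 - 8*(-5)*3)*2)*(-3)) = (1235 - 1*(-20)**2)*(((-8 - 120 + 120)*2)*(-3)) = (1235 - 1*400)*(-8*2*(-3)) = (1235 - 400)*(-16*(-3)) = 835*48 = 40080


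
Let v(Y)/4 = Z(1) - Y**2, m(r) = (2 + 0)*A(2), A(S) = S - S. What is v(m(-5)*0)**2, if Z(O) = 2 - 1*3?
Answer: 16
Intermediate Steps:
A(S) = 0
Z(O) = -1 (Z(O) = 2 - 3 = -1)
m(r) = 0 (m(r) = (2 + 0)*0 = 2*0 = 0)
v(Y) = -4 - 4*Y**2 (v(Y) = 4*(-1 - Y**2) = -4 - 4*Y**2)
v(m(-5)*0)**2 = (-4 - 4*(0*0)**2)**2 = (-4 - 4*0**2)**2 = (-4 - 4*0)**2 = (-4 + 0)**2 = (-4)**2 = 16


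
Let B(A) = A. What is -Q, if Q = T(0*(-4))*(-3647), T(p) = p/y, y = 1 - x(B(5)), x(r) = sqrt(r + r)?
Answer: 0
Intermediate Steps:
x(r) = sqrt(2)*sqrt(r) (x(r) = sqrt(2*r) = sqrt(2)*sqrt(r))
y = 1 - sqrt(10) (y = 1 - sqrt(2)*sqrt(5) = 1 - sqrt(10) ≈ -2.1623)
T(p) = p/(1 - sqrt(10))
Q = 0 (Q = (-0*(-4) - 0*(-4)*sqrt(10)/9)*(-3647) = (-1/9*0 - 1/9*0*sqrt(10))*(-3647) = (0 + 0)*(-3647) = 0*(-3647) = 0)
-Q = -1*0 = 0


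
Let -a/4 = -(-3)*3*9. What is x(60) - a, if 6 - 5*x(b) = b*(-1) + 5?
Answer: 1681/5 ≈ 336.20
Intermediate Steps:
x(b) = 1/5 + b/5 (x(b) = 6/5 - (b*(-1) + 5)/5 = 6/5 - (-b + 5)/5 = 6/5 - (5 - b)/5 = 6/5 + (-1 + b/5) = 1/5 + b/5)
a = -324 (a = -4*(-(-3)*3)*9 = -4*(-1*(-9))*9 = -36*9 = -4*81 = -324)
x(60) - a = (1/5 + (1/5)*60) - 1*(-324) = (1/5 + 12) + 324 = 61/5 + 324 = 1681/5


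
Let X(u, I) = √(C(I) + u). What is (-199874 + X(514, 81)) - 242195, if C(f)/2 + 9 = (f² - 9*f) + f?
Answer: -442069 + √12322 ≈ -4.4196e+5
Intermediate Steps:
C(f) = -18 - 16*f + 2*f² (C(f) = -18 + 2*((f² - 9*f) + f) = -18 + 2*(f² - 8*f) = -18 + (-16*f + 2*f²) = -18 - 16*f + 2*f²)
X(u, I) = √(-18 + u - 16*I + 2*I²) (X(u, I) = √((-18 - 16*I + 2*I²) + u) = √(-18 + u - 16*I + 2*I²))
(-199874 + X(514, 81)) - 242195 = (-199874 + √(-18 + 514 - 16*81 + 2*81²)) - 242195 = (-199874 + √(-18 + 514 - 1296 + 2*6561)) - 242195 = (-199874 + √(-18 + 514 - 1296 + 13122)) - 242195 = (-199874 + √12322) - 242195 = -442069 + √12322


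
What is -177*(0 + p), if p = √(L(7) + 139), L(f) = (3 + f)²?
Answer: -177*√239 ≈ -2736.4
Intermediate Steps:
p = √239 (p = √((3 + 7)² + 139) = √(10² + 139) = √(100 + 139) = √239 ≈ 15.460)
-177*(0 + p) = -177*(0 + √239) = -177*√239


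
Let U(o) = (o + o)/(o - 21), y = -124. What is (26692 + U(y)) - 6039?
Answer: 2994933/145 ≈ 20655.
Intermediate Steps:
U(o) = 2*o/(-21 + o) (U(o) = (2*o)/(-21 + o) = 2*o/(-21 + o))
(26692 + U(y)) - 6039 = (26692 + 2*(-124)/(-21 - 124)) - 6039 = (26692 + 2*(-124)/(-145)) - 6039 = (26692 + 2*(-124)*(-1/145)) - 6039 = (26692 + 248/145) - 6039 = 3870588/145 - 6039 = 2994933/145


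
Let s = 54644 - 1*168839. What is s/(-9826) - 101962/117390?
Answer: 885962317/82391010 ≈ 10.753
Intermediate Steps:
s = -114195 (s = 54644 - 168839 = -114195)
s/(-9826) - 101962/117390 = -114195/(-9826) - 101962/117390 = -114195*(-1/9826) - 101962*1/117390 = 114195/9826 - 7283/8385 = 885962317/82391010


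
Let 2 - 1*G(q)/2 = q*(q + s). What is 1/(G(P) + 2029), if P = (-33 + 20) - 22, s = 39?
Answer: 1/2313 ≈ 0.00043234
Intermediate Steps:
P = -35 (P = -13 - 22 = -35)
G(q) = 4 - 2*q*(39 + q) (G(q) = 4 - 2*q*(q + 39) = 4 - 2*q*(39 + q))
1/(G(P) + 2029) = 1/((4 - 78*(-35) - 2*(-35)**2) + 2029) = 1/((4 + 2730 - 2*1225) + 2029) = 1/((4 + 2730 - 2450) + 2029) = 1/(284 + 2029) = 1/2313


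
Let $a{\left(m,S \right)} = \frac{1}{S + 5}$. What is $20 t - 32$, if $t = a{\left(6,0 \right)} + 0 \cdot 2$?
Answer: $-28$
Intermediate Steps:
$a{\left(m,S \right)} = \frac{1}{5 + S}$
$t = \frac{1}{5}$ ($t = \frac{1}{5 + 0} + 0 \cdot 2 = \frac{1}{5} + 0 = \frac{1}{5} \approx 0.2$)
$20 t - 32 = 20 \cdot \frac{1}{5} - 32 = 4 - 32 = -28$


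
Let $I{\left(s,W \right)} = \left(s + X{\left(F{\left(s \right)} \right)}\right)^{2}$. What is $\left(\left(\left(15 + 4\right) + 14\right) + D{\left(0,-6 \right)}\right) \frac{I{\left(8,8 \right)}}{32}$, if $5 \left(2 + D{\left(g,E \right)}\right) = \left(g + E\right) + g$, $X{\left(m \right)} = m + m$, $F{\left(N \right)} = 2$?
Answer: $\frac{1341}{10} \approx 134.1$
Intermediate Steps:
$X{\left(m \right)} = 2 m$
$I{\left(s,W \right)} = \left(4 + s\right)^{2}$ ($I{\left(s,W \right)} = \left(s + 2 \cdot 2\right)^{2} = \left(s + 4\right)^{2} = \left(4 + s\right)^{2}$)
$D{\left(g,E \right)} = -2 + \frac{E}{5} + \frac{2 g}{5}$ ($D{\left(g,E \right)} = -2 + \frac{\left(g + E\right) + g}{5} = -2 + \frac{\left(E + g\right) + g}{5} = -2 + \frac{E + 2 g}{5} = -2 + \left(\frac{E}{5} + \frac{2 g}{5}\right) = -2 + \frac{E}{5} + \frac{2 g}{5}$)
$\left(\left(\left(15 + 4\right) + 14\right) + D{\left(0,-6 \right)}\right) \frac{I{\left(8,8 \right)}}{32} = \left(\left(\left(15 + 4\right) + 14\right) + \left(-2 + \frac{1}{5} \left(-6\right) + \frac{2}{5} \cdot 0\right)\right) \frac{\left(4 + 8\right)^{2}}{32} = \left(\left(19 + 14\right) - \frac{16}{5}\right) 12^{2} \cdot \frac{1}{32} = \left(33 - \frac{16}{5}\right) 144 \cdot \frac{1}{32} = \frac{149}{5} \cdot \frac{9}{2} = \frac{1341}{10}$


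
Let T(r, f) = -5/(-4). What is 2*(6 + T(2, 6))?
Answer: 29/2 ≈ 14.500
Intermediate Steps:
T(r, f) = 5/4 (T(r, f) = -5*(-¼) = 5/4)
2*(6 + T(2, 6)) = 2*(6 + 5/4) = 2*(29/4) = 29/2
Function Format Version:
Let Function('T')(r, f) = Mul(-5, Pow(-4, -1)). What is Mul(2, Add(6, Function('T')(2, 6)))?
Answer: Rational(29, 2) ≈ 14.500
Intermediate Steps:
Function('T')(r, f) = Rational(5, 4) (Function('T')(r, f) = Mul(-5, Rational(-1, 4)) = Rational(5, 4))
Mul(2, Add(6, Function('T')(2, 6))) = Mul(2, Add(6, Rational(5, 4))) = Mul(2, Rational(29, 4)) = Rational(29, 2)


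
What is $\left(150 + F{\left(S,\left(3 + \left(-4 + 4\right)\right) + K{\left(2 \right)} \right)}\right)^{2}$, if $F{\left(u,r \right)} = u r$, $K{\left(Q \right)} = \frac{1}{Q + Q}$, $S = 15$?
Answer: $\frac{632025}{16} \approx 39502.0$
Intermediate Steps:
$K{\left(Q \right)} = \frac{1}{2 Q}$
$F{\left(u,r \right)} = r u$
$\left(150 + F{\left(S,\left(3 + \left(-4 + 4\right)\right) + K{\left(2 \right)} \right)}\right)^{2} = \left(150 + \left(\left(3 + \left(-4 + 4\right)\right) + \frac{1}{2 \cdot 2}\right) 15\right)^{2} = \left(150 + \left(\left(3 + 0\right) + \frac{1}{2} \cdot \frac{1}{2}\right) 15\right)^{2} = \left(150 + \left(3 + \frac{1}{4}\right) 15\right)^{2} = \left(150 + \frac{13}{4} \cdot 15\right)^{2} = \left(150 + \frac{195}{4}\right)^{2} = \left(\frac{795}{4}\right)^{2} = \frac{632025}{16}$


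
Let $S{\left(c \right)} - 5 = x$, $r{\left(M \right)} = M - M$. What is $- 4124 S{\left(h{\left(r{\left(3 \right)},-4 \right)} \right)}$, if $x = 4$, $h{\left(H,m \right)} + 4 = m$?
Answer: $-37116$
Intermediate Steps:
$r{\left(M \right)} = 0$
$h{\left(H,m \right)} = -4 + m$
$S{\left(c \right)} = 9$ ($S{\left(c \right)} = 5 + 4 = 9$)
$- 4124 S{\left(h{\left(r{\left(3 \right)},-4 \right)} \right)} = \left(-4124\right) 9 = -37116$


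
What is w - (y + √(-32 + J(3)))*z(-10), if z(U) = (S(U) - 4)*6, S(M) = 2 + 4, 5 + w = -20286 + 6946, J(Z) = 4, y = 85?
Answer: -14365 - 24*I*√7 ≈ -14365.0 - 63.498*I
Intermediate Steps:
w = -13345 (w = -5 + (-20286 + 6946) = -5 - 13340 = -13345)
S(M) = 6
z(U) = 12 (z(U) = (6 - 4)*6 = 2*6 = 12)
w - (y + √(-32 + J(3)))*z(-10) = -13345 - (85 + √(-32 + 4))*12 = -13345 - (85 + √(-28))*12 = -13345 - (85 + 2*I*√7)*12 = -13345 - (1020 + 24*I*√7) = -13345 + (-1020 - 24*I*√7) = -14365 - 24*I*√7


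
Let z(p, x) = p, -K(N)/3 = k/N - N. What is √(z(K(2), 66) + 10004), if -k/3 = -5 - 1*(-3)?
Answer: √10001 ≈ 100.01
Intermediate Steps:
k = 6 (k = -3*(-5 - 1*(-3)) = -3*(-5 + 3) = -3*(-2) = 6)
K(N) = -18/N + 3*N (K(N) = -3*(6/N - N) = -3*(-N + 6/N) = -18/N + 3*N)
√(z(K(2), 66) + 10004) = √((-18/2 + 3*2) + 10004) = √((-18*½ + 6) + 10004) = √((-9 + 6) + 10004) = √(-3 + 10004) = √10001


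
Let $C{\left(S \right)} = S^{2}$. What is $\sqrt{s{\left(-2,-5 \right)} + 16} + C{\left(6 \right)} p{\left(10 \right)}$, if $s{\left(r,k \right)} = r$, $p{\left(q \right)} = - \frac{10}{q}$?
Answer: $-36 + \sqrt{14} \approx -32.258$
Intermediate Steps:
$\sqrt{s{\left(-2,-5 \right)} + 16} + C{\left(6 \right)} p{\left(10 \right)} = \sqrt{-2 + 16} + 6^{2} \left(- \frac{10}{10}\right) = \sqrt{14} + 36 \left(\left(-10\right) \frac{1}{10}\right) = \sqrt{14} + 36 \left(-1\right) = \sqrt{14} - 36 = -36 + \sqrt{14}$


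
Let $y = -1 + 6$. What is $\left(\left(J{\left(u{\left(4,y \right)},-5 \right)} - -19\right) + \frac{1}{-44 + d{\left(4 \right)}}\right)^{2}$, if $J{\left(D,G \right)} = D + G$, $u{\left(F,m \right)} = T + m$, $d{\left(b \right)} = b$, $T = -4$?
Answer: $\frac{358801}{1600} \approx 224.25$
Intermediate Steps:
$y = 5$
$u{\left(F,m \right)} = -4 + m$
$\left(\left(J{\left(u{\left(4,y \right)},-5 \right)} - -19\right) + \frac{1}{-44 + d{\left(4 \right)}}\right)^{2} = \left(\left(\left(\left(-4 + 5\right) - 5\right) - -19\right) + \frac{1}{-44 + 4}\right)^{2} = \left(\left(\left(1 - 5\right) + 19\right) + \frac{1}{-40}\right)^{2} = \left(\left(-4 + 19\right) - \frac{1}{40}\right)^{2} = \left(15 - \frac{1}{40}\right)^{2} = \left(\frac{599}{40}\right)^{2} = \frac{358801}{1600}$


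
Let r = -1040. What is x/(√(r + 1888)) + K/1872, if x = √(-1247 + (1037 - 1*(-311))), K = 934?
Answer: 467/936 + √5353/212 ≈ 0.84405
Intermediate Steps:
x = √101 (x = √(-1247 + (1037 + 311)) = √(-1247 + 1348) = √101 ≈ 10.050)
x/(√(r + 1888)) + K/1872 = √101/(√(-1040 + 1888)) + 934/1872 = √101/(√848) + 934*(1/1872) = √101/((4*√53)) + 467/936 = √101*(√53/212) + 467/936 = √5353/212 + 467/936 = 467/936 + √5353/212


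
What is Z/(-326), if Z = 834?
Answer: -417/163 ≈ -2.5583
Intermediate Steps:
Z/(-326) = 834/(-326) = 834*(-1/326) = -417/163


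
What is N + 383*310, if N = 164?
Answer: 118894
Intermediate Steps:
N + 383*310 = 164 + 383*310 = 164 + 118730 = 118894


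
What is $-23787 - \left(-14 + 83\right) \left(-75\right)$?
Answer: $-18612$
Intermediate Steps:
$-23787 - \left(-14 + 83\right) \left(-75\right) = -23787 - 69 \left(-75\right) = -23787 - -5175 = -23787 + 5175 = -18612$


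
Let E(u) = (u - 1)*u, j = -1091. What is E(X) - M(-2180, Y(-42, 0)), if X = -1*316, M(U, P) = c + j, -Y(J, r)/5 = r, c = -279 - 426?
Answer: 101968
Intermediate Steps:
c = -705
Y(J, r) = -5*r
M(U, P) = -1796 (M(U, P) = -705 - 1091 = -1796)
X = -316
E(u) = u*(-1 + u) (E(u) = (-1 + u)*u = u*(-1 + u))
E(X) - M(-2180, Y(-42, 0)) = -316*(-1 - 316) - 1*(-1796) = -316*(-317) + 1796 = 100172 + 1796 = 101968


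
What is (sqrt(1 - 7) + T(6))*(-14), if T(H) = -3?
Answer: 42 - 14*I*sqrt(6) ≈ 42.0 - 34.293*I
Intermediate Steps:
(sqrt(1 - 7) + T(6))*(-14) = (sqrt(1 - 7) - 3)*(-14) = (sqrt(-6) - 3)*(-14) = (I*sqrt(6) - 3)*(-14) = (-3 + I*sqrt(6))*(-14) = 42 - 14*I*sqrt(6)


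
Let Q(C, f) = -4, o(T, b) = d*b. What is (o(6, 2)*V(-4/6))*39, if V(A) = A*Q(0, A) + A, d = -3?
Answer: -468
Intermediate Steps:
o(T, b) = -3*b
V(A) = -3*A (V(A) = A*(-4) + A = -4*A + A = -3*A)
(o(6, 2)*V(-4/6))*39 = ((-3*2)*(-(-12)/6))*39 = -(-18)*(-4*⅙)*39 = -(-18)*(-2)/3*39 = -6*2*39 = -12*39 = -468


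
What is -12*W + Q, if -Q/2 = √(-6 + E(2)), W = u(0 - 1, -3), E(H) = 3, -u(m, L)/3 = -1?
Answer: -36 - 2*I*√3 ≈ -36.0 - 3.4641*I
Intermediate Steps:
u(m, L) = 3 (u(m, L) = -3*(-1) = 3)
W = 3
Q = -2*I*√3 (Q = -2*√(-6 + 3) = -2*I*√3 ≈ -3.4641*I)
-12*W + Q = -12*3 - 2*I*√3 = -36 - 2*I*√3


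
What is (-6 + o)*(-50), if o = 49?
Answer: -2150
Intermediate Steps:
(-6 + o)*(-50) = (-6 + 49)*(-50) = 43*(-50) = -2150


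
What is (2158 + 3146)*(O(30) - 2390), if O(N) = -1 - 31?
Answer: -12846288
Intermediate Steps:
O(N) = -32
(2158 + 3146)*(O(30) - 2390) = (2158 + 3146)*(-32 - 2390) = 5304*(-2422) = -12846288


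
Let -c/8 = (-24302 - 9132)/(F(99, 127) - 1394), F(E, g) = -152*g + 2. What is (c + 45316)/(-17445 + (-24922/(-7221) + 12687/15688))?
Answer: -13276666512968784/5111239853930639 ≈ -2.5975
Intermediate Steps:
F(E, g) = 2 - 152*g
c = -33434/2587 (c = -8*(-24302 - 9132)/((2 - 152*127) - 1394) = -(-267472)/((2 - 19304) - 1394) = -(-267472)/(-19302 - 1394) = -(-267472)/(-20696) = -(-267472)*(-1)/20696 = -8*16717/10348 = -33434/2587 ≈ -12.924)
(c + 45316)/(-17445 + (-24922/(-7221) + 12687/15688)) = (-33434/2587 + 45316)/(-17445 + (-24922/(-7221) + 12687/15688)) = 117199058/(2587*(-17445 + (-24922*(-1/7221) + 12687*(1/15688)))) = 117199058/(2587*(-17445 + (24922/7221 + 12687/15688))) = 117199058/(2587*(-17445 + 482589163/113283048)) = 117199058/(2587*(-1975740183197/113283048)) = (117199058/2587)*(-113283048/1975740183197) = -13276666512968784/5111239853930639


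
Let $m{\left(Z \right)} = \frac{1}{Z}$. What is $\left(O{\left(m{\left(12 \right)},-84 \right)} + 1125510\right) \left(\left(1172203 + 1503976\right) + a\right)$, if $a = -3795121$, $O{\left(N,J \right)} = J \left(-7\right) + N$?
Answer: $- \frac{7560230649367}{6} \approx -1.26 \cdot 10^{12}$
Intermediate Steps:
$O{\left(N,J \right)} = N - 7 J$ ($O{\left(N,J \right)} = - 7 J + N = N - 7 J$)
$\left(O{\left(m{\left(12 \right)},-84 \right)} + 1125510\right) \left(\left(1172203 + 1503976\right) + a\right) = \left(\left(\frac{1}{12} - -588\right) + 1125510\right) \left(\left(1172203 + 1503976\right) - 3795121\right) = \left(\left(\frac{1}{12} + 588\right) + 1125510\right) \left(2676179 - 3795121\right) = \left(\frac{7057}{12} + 1125510\right) \left(-1118942\right) = \frac{13513177}{12} \left(-1118942\right) = - \frac{7560230649367}{6}$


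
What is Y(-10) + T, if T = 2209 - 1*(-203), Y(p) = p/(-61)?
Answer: 147142/61 ≈ 2412.2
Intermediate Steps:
Y(p) = -p/61 (Y(p) = p*(-1/61) = -p/61)
T = 2412 (T = 2209 + 203 = 2412)
Y(-10) + T = -1/61*(-10) + 2412 = 10/61 + 2412 = 147142/61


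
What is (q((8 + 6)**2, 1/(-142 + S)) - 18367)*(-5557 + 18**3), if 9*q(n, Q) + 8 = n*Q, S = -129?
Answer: -4106618725/813 ≈ -5.0512e+6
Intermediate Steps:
q(n, Q) = -8/9 + Q*n/9 (q(n, Q) = -8/9 + (n*Q)/9 = -8/9 + (Q*n)/9 = -8/9 + Q*n/9)
(q((8 + 6)**2, 1/(-142 + S)) - 18367)*(-5557 + 18**3) = ((-8/9 + (8 + 6)**2/(9*(-142 - 129))) - 18367)*(-5557 + 18**3) = ((-8/9 + (1/9)*14**2/(-271)) - 18367)*(-5557 + 5832) = ((-8/9 + (1/9)*(-1/271)*196) - 18367)*275 = ((-8/9 - 196/2439) - 18367)*275 = (-788/813 - 18367)*275 = -14933159/813*275 = -4106618725/813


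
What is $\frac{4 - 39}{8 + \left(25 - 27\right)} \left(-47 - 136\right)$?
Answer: $\frac{2135}{2} \approx 1067.5$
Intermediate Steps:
$\frac{4 - 39}{8 + \left(25 - 27\right)} \left(-47 - 136\right) = \frac{4 - 39}{8 + \left(25 - 27\right)} \left(-183\right) = - \frac{35}{8 - 2} \left(-183\right) = - \frac{35}{6} \left(-183\right) = \left(-35\right) \frac{1}{6} \left(-183\right) = \left(- \frac{35}{6}\right) \left(-183\right) = \frac{2135}{2}$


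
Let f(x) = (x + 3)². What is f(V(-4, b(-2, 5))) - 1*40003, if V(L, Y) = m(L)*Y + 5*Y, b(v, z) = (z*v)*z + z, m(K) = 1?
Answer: 31286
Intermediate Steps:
b(v, z) = z + v*z² (b(v, z) = (v*z)*z + z = v*z² + z = z + v*z²)
V(L, Y) = 6*Y (V(L, Y) = 1*Y + 5*Y = Y + 5*Y = 6*Y)
f(x) = (3 + x)²
f(V(-4, b(-2, 5))) - 1*40003 = (3 + 6*(5*(1 - 2*5)))² - 1*40003 = (3 + 6*(5*(1 - 10)))² - 40003 = (3 + 6*(5*(-9)))² - 40003 = (3 + 6*(-45))² - 40003 = (3 - 270)² - 40003 = (-267)² - 40003 = 71289 - 40003 = 31286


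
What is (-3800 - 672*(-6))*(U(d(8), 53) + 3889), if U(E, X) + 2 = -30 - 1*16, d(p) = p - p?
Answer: 891112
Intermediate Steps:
d(p) = 0 (d(p) = p - p = 0)
U(E, X) = -48 (U(E, X) = -2 + (-30 - 1*16) = -2 + (-30 - 16) = -2 - 46 = -48)
(-3800 - 672*(-6))*(U(d(8), 53) + 3889) = (-3800 - 672*(-6))*(-48 + 3889) = (-3800 + 4032)*3841 = 232*3841 = 891112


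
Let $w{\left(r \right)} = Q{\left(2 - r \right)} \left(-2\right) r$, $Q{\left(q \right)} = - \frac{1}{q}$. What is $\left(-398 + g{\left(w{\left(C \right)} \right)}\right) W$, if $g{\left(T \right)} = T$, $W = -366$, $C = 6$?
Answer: $146766$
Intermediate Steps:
$w{\left(r \right)} = \frac{2 r}{2 - r}$ ($w{\left(r \right)} = - \frac{1}{2 - r} \left(-2\right) r = \frac{2}{2 - r} r = \frac{2 r}{2 - r}$)
$\left(-398 + g{\left(w{\left(C \right)} \right)}\right) W = \left(-398 - \frac{12}{-2 + 6}\right) \left(-366\right) = \left(-398 - \frac{12}{4}\right) \left(-366\right) = \left(-398 - 12 \cdot \frac{1}{4}\right) \left(-366\right) = \left(-398 - 3\right) \left(-366\right) = \left(-401\right) \left(-366\right) = 146766$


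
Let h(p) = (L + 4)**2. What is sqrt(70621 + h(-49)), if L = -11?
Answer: sqrt(70670) ≈ 265.84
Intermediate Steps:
h(p) = 49 (h(p) = (-11 + 4)**2 = (-7)**2 = 49)
sqrt(70621 + h(-49)) = sqrt(70621 + 49) = sqrt(70670)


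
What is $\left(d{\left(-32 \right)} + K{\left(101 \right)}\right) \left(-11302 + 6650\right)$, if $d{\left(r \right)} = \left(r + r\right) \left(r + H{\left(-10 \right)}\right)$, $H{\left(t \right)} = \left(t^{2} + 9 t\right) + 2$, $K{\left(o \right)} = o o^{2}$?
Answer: $-4798914812$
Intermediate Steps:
$K{\left(o \right)} = o^{3}$
$H{\left(t \right)} = 2 + t^{2} + 9 t$
$d{\left(r \right)} = 2 r \left(12 + r\right)$ ($d{\left(r \right)} = \left(r + r\right) \left(r + \left(2 + \left(-10\right)^{2} + 9 \left(-10\right)\right)\right) = 2 r \left(r + \left(2 + 100 - 90\right)\right) = 2 r \left(r + 12\right) = 2 r \left(12 + r\right)$)
$\left(d{\left(-32 \right)} + K{\left(101 \right)}\right) \left(-11302 + 6650\right) = \left(2 \left(-32\right) \left(12 - 32\right) + 101^{3}\right) \left(-11302 + 6650\right) = \left(2 \left(-32\right) \left(-20\right) + 1030301\right) \left(-4652\right) = \left(1280 + 1030301\right) \left(-4652\right) = 1031581 \left(-4652\right) = -4798914812$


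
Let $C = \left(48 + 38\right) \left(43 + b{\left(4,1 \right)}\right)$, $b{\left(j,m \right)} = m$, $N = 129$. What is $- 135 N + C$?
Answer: $-13631$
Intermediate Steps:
$C = 3784$ ($C = \left(48 + 38\right) \left(43 + 1\right) = 86 \cdot 44 = 3784$)
$- 135 N + C = \left(-135\right) 129 + 3784 = -17415 + 3784 = -13631$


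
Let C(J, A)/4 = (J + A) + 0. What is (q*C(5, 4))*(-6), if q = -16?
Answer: 3456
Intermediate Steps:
C(J, A) = 4*A + 4*J (C(J, A) = 4*((J + A) + 0) = 4*((A + J) + 0) = 4*(A + J) = 4*A + 4*J)
(q*C(5, 4))*(-6) = -16*(4*4 + 4*5)*(-6) = -16*(16 + 20)*(-6) = -16*36*(-6) = -576*(-6) = 3456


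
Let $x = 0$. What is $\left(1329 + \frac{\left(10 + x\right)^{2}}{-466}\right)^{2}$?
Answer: $\frac{95856494449}{54289} \approx 1.7657 \cdot 10^{6}$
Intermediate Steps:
$\left(1329 + \frac{\left(10 + x\right)^{2}}{-466}\right)^{2} = \left(1329 + \frac{\left(10 + 0\right)^{2}}{-466}\right)^{2} = \left(1329 + 10^{2} \left(- \frac{1}{466}\right)\right)^{2} = \left(1329 + 100 \left(- \frac{1}{466}\right)\right)^{2} = \left(1329 - \frac{50}{233}\right)^{2} = \left(\frac{309607}{233}\right)^{2} = \frac{95856494449}{54289}$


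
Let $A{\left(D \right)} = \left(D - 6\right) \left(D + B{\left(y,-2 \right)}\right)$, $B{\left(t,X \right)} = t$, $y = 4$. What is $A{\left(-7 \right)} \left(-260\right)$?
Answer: $-10140$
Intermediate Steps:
$A{\left(D \right)} = \left(-6 + D\right) \left(4 + D\right)$ ($A{\left(D \right)} = \left(D - 6\right) \left(D + 4\right) = \left(-6 + D\right) \left(4 + D\right)$)
$A{\left(-7 \right)} \left(-260\right) = \left(-24 + \left(-7\right)^{2} - -14\right) \left(-260\right) = \left(-24 + 49 + 14\right) \left(-260\right) = 39 \left(-260\right) = -10140$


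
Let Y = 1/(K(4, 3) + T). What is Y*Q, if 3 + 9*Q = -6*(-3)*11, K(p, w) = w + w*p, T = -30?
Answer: -13/9 ≈ -1.4444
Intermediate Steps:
K(p, w) = w + p*w
Q = 65/3 (Q = -⅓ + (-6*(-3)*11)/9 = -⅓ + (18*11)/9 = -⅓ + (⅑)*198 = -⅓ + 22 = 65/3 ≈ 21.667)
Y = -1/15 (Y = 1/(3*(1 + 4) - 30) = 1/(3*5 - 30) = 1/(15 - 30) = 1/(-15) = -1/15 ≈ -0.066667)
Y*Q = -1/15*65/3 = -13/9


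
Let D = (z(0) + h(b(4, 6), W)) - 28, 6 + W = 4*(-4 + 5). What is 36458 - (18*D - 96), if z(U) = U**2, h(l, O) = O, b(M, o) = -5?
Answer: 37094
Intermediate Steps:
W = -2 (W = -6 + 4*(-4 + 5) = -6 + 4*1 = -6 + 4 = -2)
D = -30 (D = (0**2 - 2) - 28 = (0 - 2) - 28 = -2 - 28 = -30)
36458 - (18*D - 96) = 36458 - (18*(-30) - 96) = 36458 - (-540 - 96) = 36458 - 1*(-636) = 36458 + 636 = 37094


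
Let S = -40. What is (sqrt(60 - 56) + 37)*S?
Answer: -1560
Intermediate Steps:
(sqrt(60 - 56) + 37)*S = (sqrt(60 - 56) + 37)*(-40) = (sqrt(4) + 37)*(-40) = (2 + 37)*(-40) = 39*(-40) = -1560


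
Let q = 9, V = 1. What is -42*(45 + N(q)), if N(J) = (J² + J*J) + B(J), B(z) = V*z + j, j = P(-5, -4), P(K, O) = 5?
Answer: -9282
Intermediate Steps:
j = 5
B(z) = 5 + z (B(z) = 1*z + 5 = z + 5 = 5 + z)
N(J) = 5 + J + 2*J² (N(J) = (J² + J*J) + (5 + J) = (J² + J²) + (5 + J) = 2*J² + (5 + J) = 5 + J + 2*J²)
-42*(45 + N(q)) = -42*(45 + (5 + 9 + 2*9²)) = -42*(45 + (5 + 9 + 2*81)) = -42*(45 + (5 + 9 + 162)) = -42*(45 + 176) = -42*221 = -9282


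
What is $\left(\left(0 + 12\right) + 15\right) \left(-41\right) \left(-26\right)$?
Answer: $28782$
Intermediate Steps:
$\left(\left(0 + 12\right) + 15\right) \left(-41\right) \left(-26\right) = \left(12 + 15\right) \left(-41\right) \left(-26\right) = 27 \left(-41\right) \left(-26\right) = \left(-1107\right) \left(-26\right) = 28782$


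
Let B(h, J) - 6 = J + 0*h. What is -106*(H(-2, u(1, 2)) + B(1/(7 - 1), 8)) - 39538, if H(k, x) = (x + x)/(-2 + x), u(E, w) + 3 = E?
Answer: -41128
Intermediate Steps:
u(E, w) = -3 + E
H(k, x) = 2*x/(-2 + x) (H(k, x) = (2*x)/(-2 + x) = 2*x/(-2 + x))
B(h, J) = 6 + J (B(h, J) = 6 + (J + 0*h) = 6 + (J + 0) = 6 + J)
-106*(H(-2, u(1, 2)) + B(1/(7 - 1), 8)) - 39538 = -106*(2*(-3 + 1)/(-2 + (-3 + 1)) + (6 + 8)) - 39538 = -106*(2*(-2)/(-2 - 2) + 14) - 39538 = -106*(2*(-2)/(-4) + 14) - 39538 = -106*(2*(-2)*(-¼) + 14) - 39538 = -106*(1 + 14) - 39538 = -106*15 - 39538 = -1590 - 39538 = -41128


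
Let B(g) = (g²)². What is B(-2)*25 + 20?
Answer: 420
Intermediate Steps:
B(g) = g⁴
B(-2)*25 + 20 = (-2)⁴*25 + 20 = 16*25 + 20 = 400 + 20 = 420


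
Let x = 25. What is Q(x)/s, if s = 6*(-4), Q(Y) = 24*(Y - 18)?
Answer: -7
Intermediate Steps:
Q(Y) = -432 + 24*Y (Q(Y) = 24*(-18 + Y) = -432 + 24*Y)
s = -24
Q(x)/s = (-432 + 24*25)/(-24) = -(-432 + 600)/24 = -1/24*168 = -7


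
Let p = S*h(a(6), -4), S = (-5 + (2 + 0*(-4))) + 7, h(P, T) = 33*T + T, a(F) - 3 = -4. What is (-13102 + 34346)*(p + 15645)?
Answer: 320805644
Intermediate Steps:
a(F) = -1 (a(F) = 3 - 4 = -1)
h(P, T) = 34*T
S = 4 (S = (-5 + (2 + 0)) + 7 = (-5 + 2) + 7 = -3 + 7 = 4)
p = -544 (p = 4*(34*(-4)) = 4*(-136) = -544)
(-13102 + 34346)*(p + 15645) = (-13102 + 34346)*(-544 + 15645) = 21244*15101 = 320805644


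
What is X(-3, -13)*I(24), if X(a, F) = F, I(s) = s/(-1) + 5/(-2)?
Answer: 689/2 ≈ 344.50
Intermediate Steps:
I(s) = -5/2 - s (I(s) = s*(-1) + 5*(-½) = -s - 5/2 = -5/2 - s)
X(-3, -13)*I(24) = -13*(-5/2 - 1*24) = -13*(-5/2 - 24) = -13*(-53/2) = 689/2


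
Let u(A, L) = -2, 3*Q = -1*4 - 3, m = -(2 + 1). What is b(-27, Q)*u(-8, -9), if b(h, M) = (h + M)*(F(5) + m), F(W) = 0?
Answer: -176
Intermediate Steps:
m = -3 (m = -1*3 = -3)
Q = -7/3 (Q = (-1*4 - 3)/3 = (-4 - 3)/3 = (⅓)*(-7) = -7/3 ≈ -2.3333)
b(h, M) = -3*M - 3*h (b(h, M) = (h + M)*(0 - 3) = (M + h)*(-3) = -3*M - 3*h)
b(-27, Q)*u(-8, -9) = (-3*(-7/3) - 3*(-27))*(-2) = (7 + 81)*(-2) = 88*(-2) = -176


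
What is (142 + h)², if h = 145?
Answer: 82369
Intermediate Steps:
(142 + h)² = (142 + 145)² = 287² = 82369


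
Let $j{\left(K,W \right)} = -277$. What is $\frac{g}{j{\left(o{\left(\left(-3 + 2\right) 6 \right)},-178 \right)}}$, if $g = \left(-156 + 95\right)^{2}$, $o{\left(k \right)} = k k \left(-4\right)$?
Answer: $- \frac{3721}{277} \approx -13.433$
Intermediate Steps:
$o{\left(k \right)} = - 4 k^{2}$ ($o{\left(k \right)} = k^{2} \left(-4\right) = - 4 k^{2}$)
$g = 3721$ ($g = \left(-61\right)^{2} = 3721$)
$\frac{g}{j{\left(o{\left(\left(-3 + 2\right) 6 \right)},-178 \right)}} = \frac{3721}{-277} = 3721 \left(- \frac{1}{277}\right) = - \frac{3721}{277}$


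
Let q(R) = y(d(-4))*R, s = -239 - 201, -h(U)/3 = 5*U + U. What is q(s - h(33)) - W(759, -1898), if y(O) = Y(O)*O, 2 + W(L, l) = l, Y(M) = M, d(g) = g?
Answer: 4364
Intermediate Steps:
W(L, l) = -2 + l
h(U) = -18*U (h(U) = -3*(5*U + U) = -18*U)
s = -440
y(O) = O**2 (y(O) = O*O = O**2)
q(R) = 16*R (q(R) = (-4)**2*R = 16*R)
q(s - h(33)) - W(759, -1898) = 16*(-440 - (-18)*33) - (-2 - 1898) = 16*(-440 - 1*(-594)) - 1*(-1900) = 16*(-440 + 594) + 1900 = 16*154 + 1900 = 2464 + 1900 = 4364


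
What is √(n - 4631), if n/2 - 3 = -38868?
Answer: I*√82361 ≈ 286.99*I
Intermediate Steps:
n = -77730 (n = 6 + 2*(-38868) = 6 - 77736 = -77730)
√(n - 4631) = √(-77730 - 4631) = √(-82361) = I*√82361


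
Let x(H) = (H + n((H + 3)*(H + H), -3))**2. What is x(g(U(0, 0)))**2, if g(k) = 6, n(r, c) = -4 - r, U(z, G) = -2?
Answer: 126247696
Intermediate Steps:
x(H) = (-4 + H - 2*H*(3 + H))**2 (x(H) = (H + (-4 - (H + 3)*(H + H)))**2 = (H + (-4 - (3 + H)*2*H))**2 = (H + (-4 - 2*H*(3 + H)))**2 = (-4 + H - 2*H*(3 + H))**2)
x(g(U(0, 0)))**2 = ((4 - 1*6 + 2*6*(3 + 6))**2)**2 = ((4 - 6 + 2*6*9)**2)**2 = ((4 - 6 + 108)**2)**2 = (106**2)**2 = 11236**2 = 126247696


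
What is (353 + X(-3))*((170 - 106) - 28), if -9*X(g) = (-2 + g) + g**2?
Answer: 12692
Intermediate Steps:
X(g) = 2/9 - g/9 - g**2/9 (X(g) = -((-2 + g) + g**2)/9 = -(-2 + g + g**2)/9 = 2/9 - g/9 - g**2/9)
(353 + X(-3))*((170 - 106) - 28) = (353 + (2/9 - 1/9*(-3) - 1/9*(-3)**2))*((170 - 106) - 28) = (353 + (2/9 + 1/3 - 1/9*9))*(64 - 28) = (353 + (2/9 + 1/3 - 1))*36 = (353 - 4/9)*36 = (3173/9)*36 = 12692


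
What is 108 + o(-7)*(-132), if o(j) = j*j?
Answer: -6360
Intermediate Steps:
o(j) = j**2
108 + o(-7)*(-132) = 108 + (-7)**2*(-132) = 108 + 49*(-132) = 108 - 6468 = -6360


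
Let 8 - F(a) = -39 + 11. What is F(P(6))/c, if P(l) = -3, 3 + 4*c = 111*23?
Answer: 24/425 ≈ 0.056471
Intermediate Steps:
c = 1275/2 (c = -¾ + (111*23)/4 = -¾ + (¼)*2553 = -¾ + 2553/4 = 1275/2 ≈ 637.50)
F(a) = 36 (F(a) = 8 - (-39 + 11) = 8 - 1*(-28) = 8 + 28 = 36)
F(P(6))/c = 36/(1275/2) = 36*(2/1275) = 24/425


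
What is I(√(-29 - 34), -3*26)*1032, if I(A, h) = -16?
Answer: -16512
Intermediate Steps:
I(√(-29 - 34), -3*26)*1032 = -16*1032 = -16512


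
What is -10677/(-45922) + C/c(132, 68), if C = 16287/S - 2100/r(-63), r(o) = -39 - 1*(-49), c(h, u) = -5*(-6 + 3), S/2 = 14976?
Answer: -47216802011/3438639360 ≈ -13.731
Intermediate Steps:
S = 29952 (S = 2*14976 = 29952)
c(h, u) = 15 (c(h, u) = -5*(-3) = 15)
r(o) = 10 (r(o) = -39 + 49 = 10)
C = -2091211/9984 (C = 16287/29952 - 2100/10 = 16287*(1/29952) - 2100*⅒ = 5429/9984 - 210 = -2091211/9984 ≈ -209.46)
-10677/(-45922) + C/c(132, 68) = -10677/(-45922) - 2091211/9984/15 = -10677*(-1/45922) - 2091211/9984*1/15 = 10677/45922 - 2091211/149760 = -47216802011/3438639360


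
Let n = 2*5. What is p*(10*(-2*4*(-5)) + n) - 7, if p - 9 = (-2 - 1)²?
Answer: 7373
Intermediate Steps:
n = 10
p = 18 (p = 9 + (-2 - 1)² = 9 + (-3)² = 9 + 9 = 18)
p*(10*(-2*4*(-5)) + n) - 7 = 18*(10*(-2*4*(-5)) + 10) - 7 = 18*(10*(-8*(-5)) + 10) - 7 = 18*(10*40 + 10) - 7 = 18*(400 + 10) - 7 = 18*410 - 7 = 7380 - 7 = 7373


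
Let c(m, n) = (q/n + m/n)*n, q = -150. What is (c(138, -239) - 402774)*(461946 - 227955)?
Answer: -94248298926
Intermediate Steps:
c(m, n) = n*(-150/n + m/n) (c(m, n) = (-150/n + m/n)*n = n*(-150/n + m/n))
(c(138, -239) - 402774)*(461946 - 227955) = ((-150 + 138) - 402774)*(461946 - 227955) = (-12 - 402774)*233991 = -402786*233991 = -94248298926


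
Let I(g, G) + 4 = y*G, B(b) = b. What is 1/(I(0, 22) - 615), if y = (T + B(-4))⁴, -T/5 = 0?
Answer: 1/5013 ≈ 0.00019948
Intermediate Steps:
T = 0 (T = -5*0 = 0)
y = 256 (y = (0 - 4)⁴ = (-4)⁴ = 256)
I(g, G) = -4 + 256*G
1/(I(0, 22) - 615) = 1/((-4 + 256*22) - 615) = 1/((-4 + 5632) - 615) = 1/(5628 - 615) = 1/5013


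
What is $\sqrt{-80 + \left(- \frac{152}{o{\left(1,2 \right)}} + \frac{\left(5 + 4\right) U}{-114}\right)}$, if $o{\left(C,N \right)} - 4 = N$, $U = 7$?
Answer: $\frac{i \sqrt{1376094}}{114} \approx 10.29 i$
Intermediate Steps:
$o{\left(C,N \right)} = 4 + N$
$\sqrt{-80 + \left(- \frac{152}{o{\left(1,2 \right)}} + \frac{\left(5 + 4\right) U}{-114}\right)} = \sqrt{-80 + \left(- \frac{152}{4 + 2} + \frac{\left(5 + 4\right) 7}{-114}\right)} = \sqrt{-80 - \left(\frac{76}{3} - 9 \cdot 7 \left(- \frac{1}{114}\right)\right)} = \sqrt{-80 + \left(\left(-152\right) \frac{1}{6} + 63 \left(- \frac{1}{114}\right)\right)} = \sqrt{-80 - \frac{2951}{114}} = \sqrt{- \frac{12071}{114}} = \frac{i \sqrt{1376094}}{114}$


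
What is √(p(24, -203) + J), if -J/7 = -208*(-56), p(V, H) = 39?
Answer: I*√81497 ≈ 285.48*I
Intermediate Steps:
J = -81536 (J = -(-1456)*(-56) = -7*11648 = -81536)
√(p(24, -203) + J) = √(39 - 81536) = √(-81497) = I*√81497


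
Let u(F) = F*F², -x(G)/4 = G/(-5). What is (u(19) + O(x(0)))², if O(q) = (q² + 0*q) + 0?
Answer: 47045881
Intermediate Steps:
x(G) = 4*G/5 (x(G) = -4*G/(-5) = -4*G*(-1)/5 = -(-4)*G/5 = 4*G/5)
O(q) = q² (O(q) = (q² + 0) + 0 = q² + 0 = q²)
u(F) = F³
(u(19) + O(x(0)))² = (19³ + ((⅘)*0)²)² = (6859 + 0²)² = (6859 + 0)² = 6859² = 47045881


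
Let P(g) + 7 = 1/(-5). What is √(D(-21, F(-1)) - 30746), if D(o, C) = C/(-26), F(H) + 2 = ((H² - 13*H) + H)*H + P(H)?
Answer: I*√519592970/130 ≈ 175.34*I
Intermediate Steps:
P(g) = -36/5 (P(g) = -7 + 1/(-5) = -7 - ⅕ = -36/5)
F(H) = -46/5 + H*(H² - 12*H) (F(H) = -2 + (((H² - 13*H) + H)*H - 36/5) = -2 + ((H² - 12*H)*H - 36/5) = -2 + (H*(H² - 12*H) - 36/5) = -2 + (-36/5 + H*(H² - 12*H)) = -46/5 + H*(H² - 12*H))
D(o, C) = -C/26 (D(o, C) = C*(-1/26) = -C/26)
√(D(-21, F(-1)) - 30746) = √(-(-46/5 + (-1)³ - 12*(-1)²)/26 - 30746) = √(-(-46/5 - 1 - 12*1)/26 - 30746) = √(-(-46/5 - 1 - 12)/26 - 30746) = √(-1/26*(-111/5) - 30746) = √(111/130 - 30746) = √(-3996869/130) = I*√519592970/130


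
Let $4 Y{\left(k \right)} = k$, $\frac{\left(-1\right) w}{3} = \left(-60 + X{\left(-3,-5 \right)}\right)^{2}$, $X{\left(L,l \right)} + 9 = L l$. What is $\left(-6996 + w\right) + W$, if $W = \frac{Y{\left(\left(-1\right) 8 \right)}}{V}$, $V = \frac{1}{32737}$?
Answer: $-81218$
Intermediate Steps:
$X{\left(L,l \right)} = -9 + L l$
$V = \frac{1}{32737} \approx 3.0546 \cdot 10^{-5}$
$w = -8748$ ($w = - 3 \left(-60 - -6\right)^{2} = - 3 \left(-60 + \left(-9 + 15\right)\right)^{2} = - 3 \left(-60 + 6\right)^{2} = - 3 \left(-54\right)^{2} = \left(-3\right) 2916 = -8748$)
$Y{\left(k \right)} = \frac{k}{4}$
$W = -65474$ ($W = \frac{\left(-1\right) 8}{4} \frac{1}{\frac{1}{32737}} = \frac{1}{4} \left(-8\right) 32737 = \left(-2\right) 32737 = -65474$)
$\left(-6996 + w\right) + W = \left(-6996 - 8748\right) - 65474 = -15744 - 65474 = -81218$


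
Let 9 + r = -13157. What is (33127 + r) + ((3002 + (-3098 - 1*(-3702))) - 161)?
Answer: 23406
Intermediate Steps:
r = -13166 (r = -9 - 13157 = -13166)
(33127 + r) + ((3002 + (-3098 - 1*(-3702))) - 161) = (33127 - 13166) + ((3002 + (-3098 - 1*(-3702))) - 161) = 19961 + ((3002 + (-3098 + 3702)) - 161) = 19961 + ((3002 + 604) - 161) = 19961 + (3606 - 161) = 19961 + 3445 = 23406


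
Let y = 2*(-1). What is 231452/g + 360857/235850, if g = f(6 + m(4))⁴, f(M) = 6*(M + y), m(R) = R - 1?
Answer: 147183154709/91736687700 ≈ 1.6044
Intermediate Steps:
m(R) = -1 + R
y = -2
f(M) = -12 + 6*M (f(M) = 6*(M - 2) = 6*(-2 + M) = -12 + 6*M)
g = 3111696 (g = (-12 + 6*(6 + (-1 + 4)))⁴ = (-12 + 6*(6 + 3))⁴ = (-12 + 6*9)⁴ = (-12 + 54)⁴ = 42⁴ = 3111696)
231452/g + 360857/235850 = 231452/3111696 + 360857/235850 = 231452*(1/3111696) + 360857*(1/235850) = 57863/777924 + 360857/235850 = 147183154709/91736687700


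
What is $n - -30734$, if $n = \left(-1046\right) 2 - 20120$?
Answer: $8522$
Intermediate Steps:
$n = -22212$ ($n = -2092 - 20120 = -22212$)
$n - -30734 = -22212 - -30734 = -22212 + 30734 = 8522$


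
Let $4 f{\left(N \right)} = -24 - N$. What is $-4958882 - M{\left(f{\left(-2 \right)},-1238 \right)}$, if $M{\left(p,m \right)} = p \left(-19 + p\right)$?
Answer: $- \frac{19836067}{4} \approx -4.959 \cdot 10^{6}$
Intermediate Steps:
$f{\left(N \right)} = -6 - \frac{N}{4}$ ($f{\left(N \right)} = \frac{-24 - N}{4} = -6 - \frac{N}{4}$)
$-4958882 - M{\left(f{\left(-2 \right)},-1238 \right)} = -4958882 - \left(-6 - - \frac{1}{2}\right) \left(-19 - \frac{11}{2}\right) = -4958882 - \left(-6 + \frac{1}{2}\right) \left(-19 + \left(-6 + \frac{1}{2}\right)\right) = -4958882 - - \frac{11 \left(-19 - \frac{11}{2}\right)}{2} = -4958882 - \left(- \frac{11}{2}\right) \left(- \frac{49}{2}\right) = -4958882 - \frac{539}{4} = - \frac{19836067}{4}$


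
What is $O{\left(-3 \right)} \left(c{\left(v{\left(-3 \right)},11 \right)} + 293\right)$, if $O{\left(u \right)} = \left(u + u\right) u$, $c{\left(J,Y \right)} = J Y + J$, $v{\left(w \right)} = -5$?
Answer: $4194$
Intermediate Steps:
$c{\left(J,Y \right)} = J + J Y$
$O{\left(u \right)} = 2 u^{2}$ ($O{\left(u \right)} = 2 u u = 2 u^{2}$)
$O{\left(-3 \right)} \left(c{\left(v{\left(-3 \right)},11 \right)} + 293\right) = 2 \left(-3\right)^{2} \left(- 5 \left(1 + 11\right) + 293\right) = 2 \cdot 9 \left(\left(-5\right) 12 + 293\right) = 18 \left(-60 + 293\right) = 18 \cdot 233 = 4194$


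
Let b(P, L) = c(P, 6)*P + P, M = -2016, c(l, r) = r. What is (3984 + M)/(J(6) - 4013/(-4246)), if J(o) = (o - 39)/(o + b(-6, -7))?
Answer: 50136768/47431 ≈ 1057.0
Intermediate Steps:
b(P, L) = 7*P (b(P, L) = 6*P + P = 7*P)
J(o) = (-39 + o)/(-42 + o) (J(o) = (o - 39)/(o + 7*(-6)) = (-39 + o)/(o - 42) = (-39 + o)/(-42 + o))
(3984 + M)/(J(6) - 4013/(-4246)) = (3984 - 2016)/((-39 + 6)/(-42 + 6) - 4013/(-4246)) = 1968/(-33/(-36) - 4013*(-1/4246)) = 1968/(-1/36*(-33) + 4013/4246) = 1968/(11/12 + 4013/4246) = 1968/(47431/25476) = 1968*(25476/47431) = 50136768/47431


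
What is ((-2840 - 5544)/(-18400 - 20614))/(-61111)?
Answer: -4192/1192092277 ≈ -3.5165e-6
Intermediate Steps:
((-2840 - 5544)/(-18400 - 20614))/(-61111) = -8384/(-39014)*(-1/61111) = -8384*(-1/39014)*(-1/61111) = (4192/19507)*(-1/61111) = -4192/1192092277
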